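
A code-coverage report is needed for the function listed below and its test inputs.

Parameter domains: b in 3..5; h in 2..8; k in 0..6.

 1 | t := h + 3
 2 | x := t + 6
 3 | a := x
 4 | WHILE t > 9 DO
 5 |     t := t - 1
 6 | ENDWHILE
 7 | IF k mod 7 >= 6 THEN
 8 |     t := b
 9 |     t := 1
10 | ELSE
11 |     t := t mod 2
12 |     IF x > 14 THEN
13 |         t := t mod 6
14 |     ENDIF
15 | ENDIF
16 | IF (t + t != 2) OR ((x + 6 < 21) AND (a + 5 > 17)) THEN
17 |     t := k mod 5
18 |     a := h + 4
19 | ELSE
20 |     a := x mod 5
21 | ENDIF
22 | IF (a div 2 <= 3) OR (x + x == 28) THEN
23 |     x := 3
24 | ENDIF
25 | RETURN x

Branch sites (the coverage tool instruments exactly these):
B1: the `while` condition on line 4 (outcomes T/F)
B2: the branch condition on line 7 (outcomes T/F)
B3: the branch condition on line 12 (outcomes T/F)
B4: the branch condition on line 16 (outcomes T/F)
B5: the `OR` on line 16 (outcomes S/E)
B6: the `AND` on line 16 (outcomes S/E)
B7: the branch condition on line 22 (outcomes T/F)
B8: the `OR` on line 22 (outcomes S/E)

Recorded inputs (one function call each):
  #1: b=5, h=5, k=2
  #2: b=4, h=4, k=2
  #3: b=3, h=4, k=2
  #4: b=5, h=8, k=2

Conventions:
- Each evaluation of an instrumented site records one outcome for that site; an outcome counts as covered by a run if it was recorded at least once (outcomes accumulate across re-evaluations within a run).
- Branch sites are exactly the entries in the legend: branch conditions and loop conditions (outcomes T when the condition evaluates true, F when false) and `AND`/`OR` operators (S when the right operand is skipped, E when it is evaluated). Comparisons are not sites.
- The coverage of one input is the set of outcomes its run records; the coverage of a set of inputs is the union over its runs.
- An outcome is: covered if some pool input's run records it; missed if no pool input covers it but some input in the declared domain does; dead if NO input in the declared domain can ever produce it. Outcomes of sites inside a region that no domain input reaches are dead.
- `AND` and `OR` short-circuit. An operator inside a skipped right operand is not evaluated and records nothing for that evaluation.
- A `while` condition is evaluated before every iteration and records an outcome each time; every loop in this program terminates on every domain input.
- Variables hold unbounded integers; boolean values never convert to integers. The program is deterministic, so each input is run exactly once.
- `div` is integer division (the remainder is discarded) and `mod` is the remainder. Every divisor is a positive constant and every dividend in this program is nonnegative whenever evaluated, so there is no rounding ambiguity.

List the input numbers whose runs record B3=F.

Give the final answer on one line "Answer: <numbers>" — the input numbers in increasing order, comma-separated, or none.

input #1 (b=5, h=5, k=2): produces B3=F
input #2 (b=4, h=4, k=2): produces B3=F
input #3 (b=3, h=4, k=2): produces B3=F
input #4 (b=5, h=8, k=2): does not produce B3=F

Answer: 1, 2, 3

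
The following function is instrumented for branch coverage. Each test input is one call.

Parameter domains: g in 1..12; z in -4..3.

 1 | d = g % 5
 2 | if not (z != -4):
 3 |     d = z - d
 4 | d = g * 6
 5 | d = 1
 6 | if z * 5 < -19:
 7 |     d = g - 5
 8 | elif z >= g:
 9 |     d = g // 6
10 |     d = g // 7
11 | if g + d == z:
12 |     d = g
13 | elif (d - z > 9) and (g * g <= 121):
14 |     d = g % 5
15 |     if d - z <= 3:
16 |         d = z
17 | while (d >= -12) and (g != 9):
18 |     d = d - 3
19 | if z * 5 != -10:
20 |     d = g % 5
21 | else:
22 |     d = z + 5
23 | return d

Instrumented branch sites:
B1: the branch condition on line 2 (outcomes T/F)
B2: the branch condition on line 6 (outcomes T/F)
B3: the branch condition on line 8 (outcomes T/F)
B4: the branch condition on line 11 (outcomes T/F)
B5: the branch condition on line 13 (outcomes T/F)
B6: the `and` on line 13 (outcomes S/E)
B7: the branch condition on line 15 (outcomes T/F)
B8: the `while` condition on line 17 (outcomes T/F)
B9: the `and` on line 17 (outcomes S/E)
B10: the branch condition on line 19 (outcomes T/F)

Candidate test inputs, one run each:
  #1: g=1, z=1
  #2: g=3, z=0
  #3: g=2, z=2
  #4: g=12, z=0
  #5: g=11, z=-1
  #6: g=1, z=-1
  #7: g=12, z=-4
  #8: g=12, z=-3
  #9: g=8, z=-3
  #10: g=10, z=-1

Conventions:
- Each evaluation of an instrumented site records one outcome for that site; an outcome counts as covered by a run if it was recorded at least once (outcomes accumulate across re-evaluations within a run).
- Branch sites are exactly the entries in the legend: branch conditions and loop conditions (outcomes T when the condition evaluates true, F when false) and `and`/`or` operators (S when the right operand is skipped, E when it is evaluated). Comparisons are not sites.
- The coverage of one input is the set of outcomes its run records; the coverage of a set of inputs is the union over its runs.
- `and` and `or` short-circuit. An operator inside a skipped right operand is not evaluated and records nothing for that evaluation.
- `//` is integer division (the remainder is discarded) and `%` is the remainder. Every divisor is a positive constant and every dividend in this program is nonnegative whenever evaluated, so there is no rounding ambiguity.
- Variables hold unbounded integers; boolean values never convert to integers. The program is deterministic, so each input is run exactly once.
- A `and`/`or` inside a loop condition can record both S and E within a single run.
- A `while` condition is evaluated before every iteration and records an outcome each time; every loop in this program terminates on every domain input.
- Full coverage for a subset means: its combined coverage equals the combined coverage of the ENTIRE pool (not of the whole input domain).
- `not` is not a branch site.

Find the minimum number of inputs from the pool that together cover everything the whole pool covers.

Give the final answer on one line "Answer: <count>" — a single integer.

#1 (g=1, z=1) -> covered: B1=F, B2=F, B3=T, B4=T, B8=T, B8=F, B9=S, B9=E, B10=T
#2 (g=3, z=0) -> covered: B1=F, B2=F, B3=F, B4=F, B5=F, B6=S, B8=T, B8=F, B9=S, B9=E, B10=T
#3 (g=2, z=2) -> covered: B1=F, B2=F, B3=T, B4=T, B8=T, B8=F, B9=S, B9=E, B10=T
#4 (g=12, z=0) -> covered: B1=F, B2=F, B3=F, B4=F, B5=F, B6=S, B8=T, B8=F, B9=S, B9=E, B10=T
#5 (g=11, z=-1) -> covered: B1=F, B2=F, B3=F, B4=F, B5=F, B6=S, B8=T, B8=F, B9=S, B9=E, B10=T
#6 (g=1, z=-1) -> covered: B1=F, B2=F, B3=F, B4=F, B5=F, B6=S, B8=T, B8=F, B9=S, B9=E, B10=T
#7 (g=12, z=-4) -> covered: B1=T, B2=T, B4=F, B5=F, B6=E, B8=T, B8=F, B9=S, B9=E, B10=T
#8 (g=12, z=-3) -> covered: B1=F, B2=F, B3=F, B4=F, B5=F, B6=S, B8=T, B8=F, B9=S, B9=E, B10=T
#9 (g=8, z=-3) -> covered: B1=F, B2=F, B3=F, B4=F, B5=F, B6=S, B8=T, B8=F, B9=S, B9=E, B10=T
#10 (g=10, z=-1) -> covered: B1=F, B2=F, B3=F, B4=F, B5=F, B6=S, B8=T, B8=F, B9=S, B9=E, B10=T
union over all inputs: B1=T, B1=F, B2=T, B2=F, B3=T, B3=F, B4=T, B4=F, B5=F, B6=S, B6=E, B8=T, B8=F, B9=S, B9=E, B10=T (16 outcomes)
every size-1 subset falls short of the 16 outcomes (best: 11/16)
every size-2 subset falls short of the 16 outcomes (best: 14/16)
size 3: inputs {1, 2, 7} cover all 16 outcomes, and no lexicographically smaller subset of this size does

Answer: 3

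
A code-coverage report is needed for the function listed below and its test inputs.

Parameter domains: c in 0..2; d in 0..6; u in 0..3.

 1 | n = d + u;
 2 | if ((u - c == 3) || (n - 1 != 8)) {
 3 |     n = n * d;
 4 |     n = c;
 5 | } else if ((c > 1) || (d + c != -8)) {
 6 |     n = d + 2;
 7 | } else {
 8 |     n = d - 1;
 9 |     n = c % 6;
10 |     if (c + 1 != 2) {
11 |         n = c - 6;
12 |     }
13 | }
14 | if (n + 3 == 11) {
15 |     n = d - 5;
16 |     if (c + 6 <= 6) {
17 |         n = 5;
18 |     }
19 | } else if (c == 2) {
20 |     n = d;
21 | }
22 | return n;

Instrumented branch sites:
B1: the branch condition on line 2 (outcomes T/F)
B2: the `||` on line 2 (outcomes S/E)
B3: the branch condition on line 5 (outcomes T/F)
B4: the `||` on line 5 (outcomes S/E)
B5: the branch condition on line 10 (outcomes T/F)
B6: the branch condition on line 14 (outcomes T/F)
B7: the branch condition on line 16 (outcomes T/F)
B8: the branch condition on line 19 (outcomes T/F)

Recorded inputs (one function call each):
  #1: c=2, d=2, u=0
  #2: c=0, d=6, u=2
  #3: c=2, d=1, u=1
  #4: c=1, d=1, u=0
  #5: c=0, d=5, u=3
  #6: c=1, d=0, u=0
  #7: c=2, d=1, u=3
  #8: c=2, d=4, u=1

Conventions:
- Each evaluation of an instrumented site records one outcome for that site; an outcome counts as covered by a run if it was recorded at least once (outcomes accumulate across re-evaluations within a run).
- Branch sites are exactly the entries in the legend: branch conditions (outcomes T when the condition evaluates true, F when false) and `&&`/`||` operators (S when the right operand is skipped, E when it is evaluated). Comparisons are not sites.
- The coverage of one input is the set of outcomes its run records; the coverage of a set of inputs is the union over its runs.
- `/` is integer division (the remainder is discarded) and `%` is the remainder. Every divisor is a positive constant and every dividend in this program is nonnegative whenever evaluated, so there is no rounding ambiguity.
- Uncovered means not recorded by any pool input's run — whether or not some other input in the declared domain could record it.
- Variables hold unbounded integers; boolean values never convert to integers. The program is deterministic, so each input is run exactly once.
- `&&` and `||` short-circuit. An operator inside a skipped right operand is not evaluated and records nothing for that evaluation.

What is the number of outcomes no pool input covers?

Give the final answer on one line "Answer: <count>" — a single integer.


#1 (c=2, d=2, u=0) -> B2->E, B1->T, B6->F, B8->T; covered: B1=T, B2=E, B6=F, B8=T
#2 (c=0, d=6, u=2) -> B2->E, B1->T, B6->F, B8->F; covered: B1=T, B2=E, B6=F, B8=F
#3 (c=2, d=1, u=1) -> B2->E, B1->T, B6->F, B8->T; covered: B1=T, B2=E, B6=F, B8=T
#4 (c=1, d=1, u=0) -> B2->E, B1->T, B6->F, B8->F; covered: B1=T, B2=E, B6=F, B8=F
#5 (c=0, d=5, u=3) -> B2->S, B1->T, B6->F, B8->F; covered: B1=T, B2=S, B6=F, B8=F
#6 (c=1, d=0, u=0) -> B2->E, B1->T, B6->F, B8->F; covered: B1=T, B2=E, B6=F, B8=F
#7 (c=2, d=1, u=3) -> B2->E, B1->T, B6->F, B8->T; covered: B1=T, B2=E, B6=F, B8=T
#8 (c=2, d=4, u=1) -> B2->E, B1->T, B6->F, B8->T; covered: B1=T, B2=E, B6=F, B8=T
union over the pool: B1=T, B2=S, B2=E, B6=F, B8=T, B8=F
uncovered (10 of 16): B1=F, B3=T, B3=F, B4=S, B4=E, B5=T, B5=F, B6=T, B7=T, B7=F
Answer: 10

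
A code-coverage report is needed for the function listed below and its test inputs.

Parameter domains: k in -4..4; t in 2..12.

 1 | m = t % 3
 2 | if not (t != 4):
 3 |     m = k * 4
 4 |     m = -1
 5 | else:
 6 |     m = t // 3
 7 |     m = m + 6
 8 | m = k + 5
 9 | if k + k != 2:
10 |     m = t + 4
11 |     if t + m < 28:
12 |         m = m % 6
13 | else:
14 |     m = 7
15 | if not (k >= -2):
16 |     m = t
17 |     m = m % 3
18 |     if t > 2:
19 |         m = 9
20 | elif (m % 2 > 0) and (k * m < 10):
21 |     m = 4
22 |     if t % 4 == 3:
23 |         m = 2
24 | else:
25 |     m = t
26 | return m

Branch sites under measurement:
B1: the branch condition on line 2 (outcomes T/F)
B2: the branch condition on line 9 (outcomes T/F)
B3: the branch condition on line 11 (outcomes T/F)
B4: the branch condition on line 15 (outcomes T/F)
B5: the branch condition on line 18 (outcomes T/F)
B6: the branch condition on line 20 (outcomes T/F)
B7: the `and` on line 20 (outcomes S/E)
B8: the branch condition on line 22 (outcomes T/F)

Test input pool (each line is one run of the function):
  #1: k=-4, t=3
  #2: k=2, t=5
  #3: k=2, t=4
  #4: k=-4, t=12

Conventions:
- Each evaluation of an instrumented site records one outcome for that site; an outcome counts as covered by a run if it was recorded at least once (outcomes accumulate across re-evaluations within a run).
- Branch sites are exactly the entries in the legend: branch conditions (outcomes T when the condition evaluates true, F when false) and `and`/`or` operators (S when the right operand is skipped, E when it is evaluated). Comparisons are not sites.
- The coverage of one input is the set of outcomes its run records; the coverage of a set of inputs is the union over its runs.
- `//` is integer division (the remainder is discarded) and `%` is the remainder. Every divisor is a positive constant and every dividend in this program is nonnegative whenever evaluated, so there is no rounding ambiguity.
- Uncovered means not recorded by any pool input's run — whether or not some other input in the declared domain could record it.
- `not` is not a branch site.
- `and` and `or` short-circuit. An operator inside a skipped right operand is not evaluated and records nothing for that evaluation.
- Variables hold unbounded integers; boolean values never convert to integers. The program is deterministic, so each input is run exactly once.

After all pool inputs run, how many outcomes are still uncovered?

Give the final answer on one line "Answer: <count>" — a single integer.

test 1 (k=-4, t=3) hits B1=F, B2=T, B3=T, B4=T, B5=T
test 2 (k=2, t=5) hits B1=F, B2=T, B3=T, B4=F, B6=T, B7=E, B8=F
test 3 (k=2, t=4) hits B1=T, B2=T, B3=T, B4=F, B6=F, B7=S
test 4 (k=-4, t=12) hits B1=F, B2=T, B3=F, B4=T, B5=T
union over the pool: B1=T, B1=F, B2=T, B3=T, B3=F, B4=T, B4=F, B5=T, B6=T, B6=F, B7=S, B7=E, B8=F
uncovered (3 of 16): B2=F, B5=F, B8=T

Answer: 3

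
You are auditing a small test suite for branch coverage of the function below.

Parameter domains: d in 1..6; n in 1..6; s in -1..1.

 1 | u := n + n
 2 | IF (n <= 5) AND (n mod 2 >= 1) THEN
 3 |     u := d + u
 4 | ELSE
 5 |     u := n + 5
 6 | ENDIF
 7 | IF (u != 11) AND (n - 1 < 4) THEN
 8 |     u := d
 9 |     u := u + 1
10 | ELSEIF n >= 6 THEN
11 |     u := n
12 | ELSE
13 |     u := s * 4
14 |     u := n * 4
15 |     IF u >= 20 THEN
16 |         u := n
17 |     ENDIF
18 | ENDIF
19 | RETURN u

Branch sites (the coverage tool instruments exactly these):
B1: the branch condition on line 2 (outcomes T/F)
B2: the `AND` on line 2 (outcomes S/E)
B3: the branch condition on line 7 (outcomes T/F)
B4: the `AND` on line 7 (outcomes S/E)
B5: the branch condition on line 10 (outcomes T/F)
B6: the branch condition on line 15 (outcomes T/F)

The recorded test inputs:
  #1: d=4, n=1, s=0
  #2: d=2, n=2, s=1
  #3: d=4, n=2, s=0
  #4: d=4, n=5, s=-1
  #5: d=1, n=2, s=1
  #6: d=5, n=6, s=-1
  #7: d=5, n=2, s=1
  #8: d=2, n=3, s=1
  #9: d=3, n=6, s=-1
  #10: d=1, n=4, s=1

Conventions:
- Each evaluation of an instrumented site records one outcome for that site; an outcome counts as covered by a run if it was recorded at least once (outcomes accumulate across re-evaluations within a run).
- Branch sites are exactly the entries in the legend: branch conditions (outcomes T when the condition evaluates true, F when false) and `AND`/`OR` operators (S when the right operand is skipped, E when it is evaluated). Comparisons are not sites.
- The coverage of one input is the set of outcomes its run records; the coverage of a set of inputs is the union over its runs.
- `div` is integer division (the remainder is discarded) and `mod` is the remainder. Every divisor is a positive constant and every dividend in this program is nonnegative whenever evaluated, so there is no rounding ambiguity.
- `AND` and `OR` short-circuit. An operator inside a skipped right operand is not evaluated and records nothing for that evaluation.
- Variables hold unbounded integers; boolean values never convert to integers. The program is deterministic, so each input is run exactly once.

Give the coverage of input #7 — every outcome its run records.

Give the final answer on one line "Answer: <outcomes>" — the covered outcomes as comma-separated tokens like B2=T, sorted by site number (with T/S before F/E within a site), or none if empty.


Running input #7 (d=5, n=2, s=1), event by event:
  B2->E, B1->F, B4->E, B3->T
as a set, this run covers: B1=F, B2=E, B3=T, B4=E
Answer: B1=F, B2=E, B3=T, B4=E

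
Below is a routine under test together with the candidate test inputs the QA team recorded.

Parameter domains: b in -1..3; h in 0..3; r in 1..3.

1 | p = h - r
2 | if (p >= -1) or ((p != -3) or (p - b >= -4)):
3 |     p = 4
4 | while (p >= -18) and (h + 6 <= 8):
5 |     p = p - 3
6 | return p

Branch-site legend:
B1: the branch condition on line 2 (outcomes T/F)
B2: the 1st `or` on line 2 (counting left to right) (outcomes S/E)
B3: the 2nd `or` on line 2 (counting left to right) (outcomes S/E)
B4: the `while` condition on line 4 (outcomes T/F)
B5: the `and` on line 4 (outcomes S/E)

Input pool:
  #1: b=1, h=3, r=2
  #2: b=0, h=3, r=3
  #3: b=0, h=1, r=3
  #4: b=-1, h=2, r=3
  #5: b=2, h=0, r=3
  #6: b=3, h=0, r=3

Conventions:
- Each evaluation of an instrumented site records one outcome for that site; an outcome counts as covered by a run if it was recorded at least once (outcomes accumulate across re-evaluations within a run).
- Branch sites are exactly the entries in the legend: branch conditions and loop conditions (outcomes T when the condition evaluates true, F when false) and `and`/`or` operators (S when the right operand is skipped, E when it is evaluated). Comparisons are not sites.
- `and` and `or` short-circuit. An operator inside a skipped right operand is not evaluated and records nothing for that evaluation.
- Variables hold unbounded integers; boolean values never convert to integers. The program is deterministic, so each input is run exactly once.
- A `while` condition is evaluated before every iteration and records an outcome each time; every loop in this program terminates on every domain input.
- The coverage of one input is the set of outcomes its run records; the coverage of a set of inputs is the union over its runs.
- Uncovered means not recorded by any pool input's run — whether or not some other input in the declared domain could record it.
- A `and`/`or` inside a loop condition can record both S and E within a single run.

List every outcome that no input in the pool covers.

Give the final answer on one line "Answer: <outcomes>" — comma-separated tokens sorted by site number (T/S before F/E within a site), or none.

test 1 (b=1, h=3, r=2) hits B1=T, B2=S, B4=F, B5=E
test 2 (b=0, h=3, r=3) hits B1=T, B2=S, B4=F, B5=E
test 3 (b=0, h=1, r=3) hits B1=T, B2=E, B3=S, B4=T, B4=F, B5=S, B5=E
test 4 (b=-1, h=2, r=3) hits B1=T, B2=S, B4=T, B4=F, B5=S, B5=E
test 5 (b=2, h=0, r=3) hits B1=F, B2=E, B3=E, B4=T, B4=F, B5=S, B5=E
test 6 (b=3, h=0, r=3) hits B1=F, B2=E, B3=E, B4=T, B4=F, B5=S, B5=E
union over the pool: B1=T, B1=F, B2=S, B2=E, B3=S, B3=E, B4=T, B4=F, B5=S, B5=E
uncovered (0 of 10): none

Answer: none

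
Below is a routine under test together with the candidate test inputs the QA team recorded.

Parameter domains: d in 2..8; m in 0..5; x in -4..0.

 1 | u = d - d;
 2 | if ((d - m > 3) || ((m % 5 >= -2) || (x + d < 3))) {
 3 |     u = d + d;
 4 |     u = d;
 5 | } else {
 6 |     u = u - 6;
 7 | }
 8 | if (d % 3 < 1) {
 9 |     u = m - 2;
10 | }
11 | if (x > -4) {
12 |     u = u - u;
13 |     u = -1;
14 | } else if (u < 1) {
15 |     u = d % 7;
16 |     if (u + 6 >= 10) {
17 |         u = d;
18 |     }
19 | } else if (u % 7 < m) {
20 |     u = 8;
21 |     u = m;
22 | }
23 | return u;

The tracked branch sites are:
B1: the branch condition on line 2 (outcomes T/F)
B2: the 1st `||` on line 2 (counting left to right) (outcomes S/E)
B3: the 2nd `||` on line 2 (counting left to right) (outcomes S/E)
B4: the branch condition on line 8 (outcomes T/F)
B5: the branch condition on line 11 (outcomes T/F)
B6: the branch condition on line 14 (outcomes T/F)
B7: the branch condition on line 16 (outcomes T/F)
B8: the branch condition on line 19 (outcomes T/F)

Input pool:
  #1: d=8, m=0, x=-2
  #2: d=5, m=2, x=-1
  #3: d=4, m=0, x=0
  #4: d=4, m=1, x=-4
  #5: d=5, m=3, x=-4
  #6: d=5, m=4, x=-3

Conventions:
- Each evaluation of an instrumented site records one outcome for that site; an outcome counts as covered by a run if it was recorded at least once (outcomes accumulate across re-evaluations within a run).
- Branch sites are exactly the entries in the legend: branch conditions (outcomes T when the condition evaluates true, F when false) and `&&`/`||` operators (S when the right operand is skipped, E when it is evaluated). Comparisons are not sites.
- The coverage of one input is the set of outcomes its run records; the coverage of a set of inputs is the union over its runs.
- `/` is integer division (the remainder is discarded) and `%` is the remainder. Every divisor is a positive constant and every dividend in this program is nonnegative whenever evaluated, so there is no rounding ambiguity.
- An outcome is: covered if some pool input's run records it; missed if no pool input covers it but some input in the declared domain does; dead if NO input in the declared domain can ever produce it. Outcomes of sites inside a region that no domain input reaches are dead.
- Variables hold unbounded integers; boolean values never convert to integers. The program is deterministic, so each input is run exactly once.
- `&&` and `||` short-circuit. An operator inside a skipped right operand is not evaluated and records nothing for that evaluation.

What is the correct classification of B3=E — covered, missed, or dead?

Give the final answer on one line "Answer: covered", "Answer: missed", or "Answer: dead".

no pool input records B3=E
checking all 210 inputs in the declared domain: B3=E is never recorded -> dead

Answer: dead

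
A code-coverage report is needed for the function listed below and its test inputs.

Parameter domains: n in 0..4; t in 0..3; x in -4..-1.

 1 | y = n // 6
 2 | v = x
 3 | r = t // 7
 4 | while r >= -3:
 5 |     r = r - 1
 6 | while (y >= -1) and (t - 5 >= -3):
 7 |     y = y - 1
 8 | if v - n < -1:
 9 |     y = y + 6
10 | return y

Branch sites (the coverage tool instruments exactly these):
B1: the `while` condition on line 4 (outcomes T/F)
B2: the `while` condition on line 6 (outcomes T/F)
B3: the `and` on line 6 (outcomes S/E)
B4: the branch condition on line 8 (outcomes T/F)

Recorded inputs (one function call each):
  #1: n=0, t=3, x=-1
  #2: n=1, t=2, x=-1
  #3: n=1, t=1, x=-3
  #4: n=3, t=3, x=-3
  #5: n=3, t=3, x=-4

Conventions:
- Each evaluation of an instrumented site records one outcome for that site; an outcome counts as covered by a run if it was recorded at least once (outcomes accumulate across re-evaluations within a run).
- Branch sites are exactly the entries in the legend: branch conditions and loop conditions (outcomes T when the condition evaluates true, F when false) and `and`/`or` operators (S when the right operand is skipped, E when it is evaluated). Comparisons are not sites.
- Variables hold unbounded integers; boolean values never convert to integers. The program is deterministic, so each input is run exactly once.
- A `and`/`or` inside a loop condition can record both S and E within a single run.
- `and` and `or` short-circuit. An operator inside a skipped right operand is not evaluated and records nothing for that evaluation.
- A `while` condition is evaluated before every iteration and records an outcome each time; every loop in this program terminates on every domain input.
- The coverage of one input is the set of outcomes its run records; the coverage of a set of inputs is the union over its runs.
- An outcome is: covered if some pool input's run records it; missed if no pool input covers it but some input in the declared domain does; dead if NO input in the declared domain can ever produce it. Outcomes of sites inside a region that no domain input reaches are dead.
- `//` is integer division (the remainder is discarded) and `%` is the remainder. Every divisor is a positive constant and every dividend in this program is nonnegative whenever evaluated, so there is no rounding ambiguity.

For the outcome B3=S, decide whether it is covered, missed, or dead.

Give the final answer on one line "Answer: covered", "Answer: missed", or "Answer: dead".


B3=S is recorded by pool input(s) 1, 2, 4, 5 -> covered
Answer: covered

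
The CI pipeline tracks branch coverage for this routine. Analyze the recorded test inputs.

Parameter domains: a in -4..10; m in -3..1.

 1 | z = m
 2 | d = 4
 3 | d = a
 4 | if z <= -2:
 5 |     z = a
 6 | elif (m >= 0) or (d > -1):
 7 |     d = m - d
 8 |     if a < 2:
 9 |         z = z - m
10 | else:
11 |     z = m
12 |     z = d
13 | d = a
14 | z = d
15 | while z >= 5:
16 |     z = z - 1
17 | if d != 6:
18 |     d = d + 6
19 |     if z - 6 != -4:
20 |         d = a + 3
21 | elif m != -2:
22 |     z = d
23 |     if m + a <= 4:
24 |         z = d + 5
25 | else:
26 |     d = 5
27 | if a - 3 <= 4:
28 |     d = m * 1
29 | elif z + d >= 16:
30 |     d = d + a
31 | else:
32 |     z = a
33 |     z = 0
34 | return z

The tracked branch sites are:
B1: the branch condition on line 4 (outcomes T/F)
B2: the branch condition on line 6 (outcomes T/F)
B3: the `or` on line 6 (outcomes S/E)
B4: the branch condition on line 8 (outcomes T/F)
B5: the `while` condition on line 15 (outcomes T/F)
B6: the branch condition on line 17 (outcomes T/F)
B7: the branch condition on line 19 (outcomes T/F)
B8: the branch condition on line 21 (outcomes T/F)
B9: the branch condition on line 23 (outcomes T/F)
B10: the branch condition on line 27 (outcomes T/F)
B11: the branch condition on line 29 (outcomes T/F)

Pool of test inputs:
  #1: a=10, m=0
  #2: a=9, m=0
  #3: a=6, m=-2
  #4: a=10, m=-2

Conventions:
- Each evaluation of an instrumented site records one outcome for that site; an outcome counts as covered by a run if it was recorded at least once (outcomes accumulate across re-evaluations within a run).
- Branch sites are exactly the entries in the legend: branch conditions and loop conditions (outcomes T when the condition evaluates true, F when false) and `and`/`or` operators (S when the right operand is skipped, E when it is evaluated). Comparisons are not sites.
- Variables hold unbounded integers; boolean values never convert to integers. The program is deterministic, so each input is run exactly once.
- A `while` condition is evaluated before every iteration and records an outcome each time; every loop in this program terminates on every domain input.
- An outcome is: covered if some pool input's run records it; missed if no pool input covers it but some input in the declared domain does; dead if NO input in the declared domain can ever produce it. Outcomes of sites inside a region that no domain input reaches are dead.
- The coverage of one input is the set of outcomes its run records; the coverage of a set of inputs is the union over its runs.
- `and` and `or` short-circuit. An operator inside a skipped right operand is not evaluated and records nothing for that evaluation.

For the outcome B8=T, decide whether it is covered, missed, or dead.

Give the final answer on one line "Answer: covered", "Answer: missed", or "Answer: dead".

no pool input records B8=T
but domain input (a=6, m=-3) does record it -> reachable, so missed

Answer: missed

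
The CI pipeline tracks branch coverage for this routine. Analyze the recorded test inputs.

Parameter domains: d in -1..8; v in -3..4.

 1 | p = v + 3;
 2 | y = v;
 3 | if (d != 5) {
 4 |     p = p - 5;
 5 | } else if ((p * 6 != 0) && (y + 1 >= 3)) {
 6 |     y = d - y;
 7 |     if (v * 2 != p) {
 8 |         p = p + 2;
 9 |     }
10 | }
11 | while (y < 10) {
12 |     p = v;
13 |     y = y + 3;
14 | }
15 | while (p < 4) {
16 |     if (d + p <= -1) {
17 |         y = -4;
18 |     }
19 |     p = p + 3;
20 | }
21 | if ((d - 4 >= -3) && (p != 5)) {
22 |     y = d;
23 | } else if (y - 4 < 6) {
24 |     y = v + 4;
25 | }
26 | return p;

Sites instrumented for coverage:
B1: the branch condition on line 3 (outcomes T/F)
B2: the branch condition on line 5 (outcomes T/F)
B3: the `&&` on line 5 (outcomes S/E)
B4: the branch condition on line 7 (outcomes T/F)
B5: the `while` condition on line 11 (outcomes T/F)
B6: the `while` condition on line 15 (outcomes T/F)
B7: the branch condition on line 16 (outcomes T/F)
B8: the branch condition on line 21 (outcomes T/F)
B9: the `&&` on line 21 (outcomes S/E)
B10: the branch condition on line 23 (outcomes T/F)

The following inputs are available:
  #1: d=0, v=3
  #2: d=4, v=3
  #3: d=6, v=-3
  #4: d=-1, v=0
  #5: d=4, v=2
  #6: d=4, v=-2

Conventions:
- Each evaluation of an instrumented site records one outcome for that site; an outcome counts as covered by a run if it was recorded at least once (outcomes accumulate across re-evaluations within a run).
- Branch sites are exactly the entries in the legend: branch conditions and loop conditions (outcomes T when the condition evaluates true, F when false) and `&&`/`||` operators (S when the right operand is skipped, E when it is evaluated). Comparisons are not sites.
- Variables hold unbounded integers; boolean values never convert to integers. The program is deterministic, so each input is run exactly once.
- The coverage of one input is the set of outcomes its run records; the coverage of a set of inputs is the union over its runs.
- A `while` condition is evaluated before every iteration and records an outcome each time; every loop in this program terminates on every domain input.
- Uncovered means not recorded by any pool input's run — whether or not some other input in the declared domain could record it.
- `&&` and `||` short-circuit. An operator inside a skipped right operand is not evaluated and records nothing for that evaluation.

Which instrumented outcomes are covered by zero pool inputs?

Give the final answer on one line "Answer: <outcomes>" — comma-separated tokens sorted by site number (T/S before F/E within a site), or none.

run #1 (d=0, v=3) runs B1->T, B5->T, B5->T, B5->T, B5->F, B6->T, B7->F, B6->F, B9->S, B8->F, B10->F; records B1=T, B5=T, B5=F, B6=T, B6=F, B7=F, B8=F, B9=S, B10=F
run #2 (d=4, v=3) runs B1->T, B5->T, B5->T, B5->T, B5->F, B6->T, B7->F, B6->F, B9->E, B8->T; records B1=T, B5=T, B5=F, B6=T, B6=F, B7=F, B8=T, B9=E
run #3 (d=6, v=-3) runs B1->T, B5->T, B5->T, B5->T, B5->T, B5->T, B5->F, B6->T, B7->F, B6->T, B7->F, B6->T, B7->F, B6->F, ...; records B1=T, B5=T, B5=F, B6=T, B6=F, B7=F, B8=T, B9=E
run #4 (d=-1, v=0) runs B1->T, B5->T, B5->T, B5->T, B5->T, B5->F, B6->T, B7->T, B6->T, B7->F, B6->F, B9->S, B8->F, B10->T; records B1=T, B5=T, B5=F, B6=T, B6=F, B7=T, B7=F, B8=F, B9=S, B10=T
run #5 (d=4, v=2) runs B1->T, B5->T, B5->T, B5->T, B5->F, B6->T, B7->F, B6->F, B9->E, B8->F, B10->F; records B1=T, B5=T, B5=F, B6=T, B6=F, B7=F, B8=F, B9=E, B10=F
run #6 (d=4, v=-2) runs B1->T, B5->T, B5->T, B5->T, B5->T, B5->F, B6->T, B7->F, B6->T, B7->F, B6->F, B9->E, B8->T; records B1=T, B5=T, B5=F, B6=T, B6=F, B7=F, B8=T, B9=E
union over the pool: B1=T, B5=T, B5=F, B6=T, B6=F, B7=T, B7=F, B8=T, B8=F, B9=S, B9=E, B10=T, B10=F
uncovered (7 of 20): B1=F, B2=T, B2=F, B3=S, B3=E, B4=T, B4=F

Answer: B1=F, B2=T, B2=F, B3=S, B3=E, B4=T, B4=F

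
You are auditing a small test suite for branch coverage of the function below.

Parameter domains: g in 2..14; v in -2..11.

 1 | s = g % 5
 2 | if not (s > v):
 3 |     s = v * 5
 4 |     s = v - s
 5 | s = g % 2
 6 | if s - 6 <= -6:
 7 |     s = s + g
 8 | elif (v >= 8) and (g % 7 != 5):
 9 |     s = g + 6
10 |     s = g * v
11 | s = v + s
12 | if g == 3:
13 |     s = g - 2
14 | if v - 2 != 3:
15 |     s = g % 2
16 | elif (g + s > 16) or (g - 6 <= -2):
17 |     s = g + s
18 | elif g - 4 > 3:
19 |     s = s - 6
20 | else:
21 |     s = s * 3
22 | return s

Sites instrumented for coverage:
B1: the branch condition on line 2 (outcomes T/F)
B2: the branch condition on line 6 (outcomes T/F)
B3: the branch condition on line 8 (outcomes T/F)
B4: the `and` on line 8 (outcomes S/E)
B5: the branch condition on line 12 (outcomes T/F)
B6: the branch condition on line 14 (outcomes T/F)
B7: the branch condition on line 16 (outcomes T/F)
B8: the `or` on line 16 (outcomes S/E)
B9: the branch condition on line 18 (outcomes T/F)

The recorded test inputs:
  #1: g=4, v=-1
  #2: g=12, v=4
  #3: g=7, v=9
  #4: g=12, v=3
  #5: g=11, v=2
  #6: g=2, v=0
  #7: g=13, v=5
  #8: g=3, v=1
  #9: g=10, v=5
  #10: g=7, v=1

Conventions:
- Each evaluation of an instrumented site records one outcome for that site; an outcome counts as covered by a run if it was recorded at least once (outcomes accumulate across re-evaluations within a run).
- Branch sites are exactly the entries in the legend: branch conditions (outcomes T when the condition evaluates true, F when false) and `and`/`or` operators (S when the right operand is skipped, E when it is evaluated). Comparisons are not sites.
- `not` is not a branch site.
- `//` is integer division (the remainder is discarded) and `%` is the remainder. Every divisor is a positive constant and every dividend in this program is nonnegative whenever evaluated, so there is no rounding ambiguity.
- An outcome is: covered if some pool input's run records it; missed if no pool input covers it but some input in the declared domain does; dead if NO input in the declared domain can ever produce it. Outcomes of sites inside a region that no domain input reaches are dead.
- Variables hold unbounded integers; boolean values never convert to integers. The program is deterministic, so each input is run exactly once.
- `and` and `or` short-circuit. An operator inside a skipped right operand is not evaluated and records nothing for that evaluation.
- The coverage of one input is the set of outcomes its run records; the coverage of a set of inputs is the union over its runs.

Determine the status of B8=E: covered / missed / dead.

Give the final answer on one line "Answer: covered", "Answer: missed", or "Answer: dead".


no pool input records B8=E
but domain input (g=2, v=5) does record it -> reachable, so missed
Answer: missed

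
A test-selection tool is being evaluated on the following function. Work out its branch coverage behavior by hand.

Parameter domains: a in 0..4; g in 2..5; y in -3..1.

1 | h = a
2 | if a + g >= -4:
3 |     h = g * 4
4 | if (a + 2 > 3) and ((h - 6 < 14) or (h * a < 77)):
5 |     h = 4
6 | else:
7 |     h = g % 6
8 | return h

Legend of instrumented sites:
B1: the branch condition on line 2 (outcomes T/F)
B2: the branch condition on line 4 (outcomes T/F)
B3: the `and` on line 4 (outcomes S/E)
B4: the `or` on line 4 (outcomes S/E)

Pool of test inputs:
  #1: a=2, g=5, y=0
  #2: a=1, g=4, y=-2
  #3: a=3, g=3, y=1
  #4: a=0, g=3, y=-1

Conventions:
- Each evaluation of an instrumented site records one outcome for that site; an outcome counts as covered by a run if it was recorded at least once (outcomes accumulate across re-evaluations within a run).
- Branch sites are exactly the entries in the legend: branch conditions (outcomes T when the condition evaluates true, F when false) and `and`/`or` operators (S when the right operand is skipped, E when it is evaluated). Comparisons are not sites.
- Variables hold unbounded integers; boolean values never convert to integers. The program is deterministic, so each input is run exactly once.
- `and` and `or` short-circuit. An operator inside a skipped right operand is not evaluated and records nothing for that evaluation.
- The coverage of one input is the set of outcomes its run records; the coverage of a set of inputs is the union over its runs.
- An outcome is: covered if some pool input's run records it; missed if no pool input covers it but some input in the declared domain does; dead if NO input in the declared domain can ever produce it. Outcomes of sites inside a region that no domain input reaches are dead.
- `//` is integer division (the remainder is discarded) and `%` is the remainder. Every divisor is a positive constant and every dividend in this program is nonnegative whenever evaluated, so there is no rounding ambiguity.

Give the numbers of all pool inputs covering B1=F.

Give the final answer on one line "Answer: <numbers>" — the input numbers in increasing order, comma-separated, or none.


input #1 (a=2, g=5, y=0): misses B1=F
input #2 (a=1, g=4, y=-2): misses B1=F
input #3 (a=3, g=3, y=1): misses B1=F
input #4 (a=0, g=3, y=-1): misses B1=F
Answer: none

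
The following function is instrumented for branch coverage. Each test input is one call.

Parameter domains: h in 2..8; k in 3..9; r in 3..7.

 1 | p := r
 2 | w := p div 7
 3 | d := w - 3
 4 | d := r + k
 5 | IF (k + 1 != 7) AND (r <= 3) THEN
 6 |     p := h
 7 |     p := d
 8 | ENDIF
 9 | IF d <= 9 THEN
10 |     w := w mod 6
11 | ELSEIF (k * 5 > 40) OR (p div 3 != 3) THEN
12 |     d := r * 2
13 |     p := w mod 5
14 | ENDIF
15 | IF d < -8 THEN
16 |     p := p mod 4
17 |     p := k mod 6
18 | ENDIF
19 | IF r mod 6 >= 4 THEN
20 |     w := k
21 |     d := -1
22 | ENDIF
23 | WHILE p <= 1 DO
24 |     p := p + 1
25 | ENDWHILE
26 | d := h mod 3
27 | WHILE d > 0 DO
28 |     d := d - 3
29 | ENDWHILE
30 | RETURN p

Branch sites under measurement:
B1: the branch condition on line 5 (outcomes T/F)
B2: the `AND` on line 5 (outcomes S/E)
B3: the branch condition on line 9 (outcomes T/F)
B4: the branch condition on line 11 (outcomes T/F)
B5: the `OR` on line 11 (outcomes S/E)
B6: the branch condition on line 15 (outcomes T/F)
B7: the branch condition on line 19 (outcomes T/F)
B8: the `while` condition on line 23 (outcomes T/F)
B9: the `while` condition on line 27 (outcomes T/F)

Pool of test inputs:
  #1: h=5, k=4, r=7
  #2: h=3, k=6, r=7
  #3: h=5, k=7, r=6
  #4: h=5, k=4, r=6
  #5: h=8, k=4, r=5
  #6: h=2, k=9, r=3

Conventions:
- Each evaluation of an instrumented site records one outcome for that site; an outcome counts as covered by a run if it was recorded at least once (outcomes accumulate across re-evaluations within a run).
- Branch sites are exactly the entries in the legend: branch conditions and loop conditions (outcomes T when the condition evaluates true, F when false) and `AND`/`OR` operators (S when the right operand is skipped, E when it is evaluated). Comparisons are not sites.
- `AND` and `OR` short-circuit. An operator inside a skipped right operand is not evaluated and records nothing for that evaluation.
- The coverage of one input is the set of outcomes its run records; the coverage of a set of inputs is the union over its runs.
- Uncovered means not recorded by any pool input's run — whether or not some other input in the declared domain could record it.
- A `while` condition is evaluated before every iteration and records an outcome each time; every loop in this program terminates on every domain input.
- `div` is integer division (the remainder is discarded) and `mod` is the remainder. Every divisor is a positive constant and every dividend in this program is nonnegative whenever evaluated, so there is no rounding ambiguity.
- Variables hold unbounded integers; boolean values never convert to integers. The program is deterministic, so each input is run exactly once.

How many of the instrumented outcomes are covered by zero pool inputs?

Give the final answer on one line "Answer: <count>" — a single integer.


run #1 (h=5, k=4, r=7) runs B2->E, B1->F, B3->F, B5->E, B4->T, B6->F, B7->F, B8->T, B8->F, B9->T, B9->F; records B1=F, B2=E, B3=F, B4=T, B5=E, B6=F, B7=F, B8=T, B8=F, B9=T, B9=F
run #2 (h=3, k=6, r=7) runs B2->S, B1->F, B3->F, B5->E, B4->T, B6->F, B7->F, B8->T, B8->F, B9->F; records B1=F, B2=S, B3=F, B4=T, B5=E, B6=F, B7=F, B8=T, B8=F, B9=F
run #3 (h=5, k=7, r=6) runs B2->E, B1->F, B3->F, B5->E, B4->T, B6->F, B7->F, B8->T, B8->T, B8->F, B9->T, B9->F; records B1=F, B2=E, B3=F, B4=T, B5=E, B6=F, B7=F, B8=T, B8=F, B9=T, B9=F
run #4 (h=5, k=4, r=6) runs B2->E, B1->F, B3->F, B5->E, B4->T, B6->F, B7->F, B8->T, B8->T, B8->F, B9->T, B9->F; records B1=F, B2=E, B3=F, B4=T, B5=E, B6=F, B7=F, B8=T, B8=F, B9=T, B9=F
run #5 (h=8, k=4, r=5) runs B2->E, B1->F, B3->T, B6->F, B7->T, B8->F, B9->T, B9->F; records B1=F, B2=E, B3=T, B6=F, B7=T, B8=F, B9=T, B9=F
run #6 (h=2, k=9, r=3) runs B2->E, B1->T, B3->F, B5->S, B4->T, B6->F, B7->F, B8->T, B8->T, B8->F, B9->T, B9->F; records B1=T, B2=E, B3=F, B4=T, B5=S, B6=F, B7=F, B8=T, B8=F, B9=T, B9=F
union over the pool: B1=T, B1=F, B2=S, B2=E, B3=T, B3=F, B4=T, B5=S, B5=E, B6=F, B7=T, B7=F, B8=T, B8=F, B9=T, B9=F
uncovered (2 of 18): B4=F, B6=T
Answer: 2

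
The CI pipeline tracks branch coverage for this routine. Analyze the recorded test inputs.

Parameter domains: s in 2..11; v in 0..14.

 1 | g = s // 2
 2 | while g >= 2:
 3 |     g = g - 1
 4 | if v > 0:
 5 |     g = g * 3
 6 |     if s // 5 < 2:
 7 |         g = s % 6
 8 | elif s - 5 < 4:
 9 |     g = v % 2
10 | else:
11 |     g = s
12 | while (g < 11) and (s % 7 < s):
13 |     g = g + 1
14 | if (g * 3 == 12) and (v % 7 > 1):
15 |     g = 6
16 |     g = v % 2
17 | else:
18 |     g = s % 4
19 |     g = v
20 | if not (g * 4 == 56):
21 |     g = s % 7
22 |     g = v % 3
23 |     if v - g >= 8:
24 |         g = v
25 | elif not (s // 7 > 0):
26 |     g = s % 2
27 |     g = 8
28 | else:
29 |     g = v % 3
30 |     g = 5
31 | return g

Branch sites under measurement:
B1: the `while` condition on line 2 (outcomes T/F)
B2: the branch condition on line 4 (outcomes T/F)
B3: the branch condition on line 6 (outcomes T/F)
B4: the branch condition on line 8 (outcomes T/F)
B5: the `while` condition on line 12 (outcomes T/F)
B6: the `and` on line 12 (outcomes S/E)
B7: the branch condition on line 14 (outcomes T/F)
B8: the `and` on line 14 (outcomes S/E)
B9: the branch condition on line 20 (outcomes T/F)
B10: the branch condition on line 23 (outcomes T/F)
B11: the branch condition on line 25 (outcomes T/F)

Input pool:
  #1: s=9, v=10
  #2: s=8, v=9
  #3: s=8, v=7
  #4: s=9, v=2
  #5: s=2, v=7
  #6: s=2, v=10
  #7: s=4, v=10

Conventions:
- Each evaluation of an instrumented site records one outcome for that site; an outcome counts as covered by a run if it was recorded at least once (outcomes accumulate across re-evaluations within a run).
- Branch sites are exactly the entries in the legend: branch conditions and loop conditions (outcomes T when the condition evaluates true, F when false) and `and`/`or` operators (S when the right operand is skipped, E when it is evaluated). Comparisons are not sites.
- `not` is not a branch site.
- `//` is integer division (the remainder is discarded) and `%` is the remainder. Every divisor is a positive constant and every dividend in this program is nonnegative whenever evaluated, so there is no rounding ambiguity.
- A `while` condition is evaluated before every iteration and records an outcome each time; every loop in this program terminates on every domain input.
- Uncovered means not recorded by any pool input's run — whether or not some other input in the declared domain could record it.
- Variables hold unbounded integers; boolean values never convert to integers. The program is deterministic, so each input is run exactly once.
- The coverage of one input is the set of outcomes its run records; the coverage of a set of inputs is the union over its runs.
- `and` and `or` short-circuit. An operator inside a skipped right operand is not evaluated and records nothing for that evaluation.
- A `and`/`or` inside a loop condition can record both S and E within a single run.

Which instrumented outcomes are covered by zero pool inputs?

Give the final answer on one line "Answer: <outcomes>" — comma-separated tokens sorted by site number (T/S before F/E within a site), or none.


run #1 (s=9, v=10) runs B1->T, B1->T, B1->T, B1->F, B2->T, B3->T, B6->E, B5->T, B6->E, B5->T, B6->E, B5->T, B6->E, B5->T, ...; records B1=T, B1=F, B2=T, B3=T, B5=T, B5=F, B6=S, B6=E, B7=F, B8=S, B9=T, B10=T
run #2 (s=8, v=9) runs B1->T, B1->T, B1->T, B1->F, B2->T, B3->T, B6->E, B5->T, B6->E, B5->T, B6->E, B5->T, B6->E, B5->T, ...; records B1=T, B1=F, B2=T, B3=T, B5=T, B5=F, B6=S, B6=E, B7=F, B8=S, B9=T, B10=T
run #3 (s=8, v=7) runs B1->T, B1->T, B1->T, B1->F, B2->T, B3->T, B6->E, B5->T, B6->E, B5->T, B6->E, B5->T, B6->E, B5->T, ...; records B1=T, B1=F, B2=T, B3=T, B5=T, B5=F, B6=S, B6=E, B7=F, B8=S, B9=T, B10=F
run #4 (s=9, v=2) runs B1->T, B1->T, B1->T, B1->F, B2->T, B3->T, B6->E, B5->T, B6->E, B5->T, B6->E, B5->T, B6->E, B5->T, ...; records B1=T, B1=F, B2=T, B3=T, B5=T, B5=F, B6=S, B6=E, B7=F, B8=S, B9=T, B10=F
run #5 (s=2, v=7) runs B1->F, B2->T, B3->T, B6->E, B5->F, B8->S, B7->F, B9->T, B10->F; records B1=F, B2=T, B3=T, B5=F, B6=E, B7=F, B8=S, B9=T, B10=F
run #6 (s=2, v=10) runs B1->F, B2->T, B3->T, B6->E, B5->F, B8->S, B7->F, B9->T, B10->T; records B1=F, B2=T, B3=T, B5=F, B6=E, B7=F, B8=S, B9=T, B10=T
run #7 (s=4, v=10) runs B1->T, B1->F, B2->T, B3->T, B6->E, B5->F, B8->E, B7->T, B9->T, B10->T; records B1=T, B1=F, B2=T, B3=T, B5=F, B6=E, B7=T, B8=E, B9=T, B10=T
union over the pool: B1=T, B1=F, B2=T, B3=T, B5=T, B5=F, B6=S, B6=E, B7=T, B7=F, B8=S, B8=E, B9=T, B10=T, B10=F
uncovered (7 of 22): B2=F, B3=F, B4=T, B4=F, B9=F, B11=T, B11=F
Answer: B2=F, B3=F, B4=T, B4=F, B9=F, B11=T, B11=F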